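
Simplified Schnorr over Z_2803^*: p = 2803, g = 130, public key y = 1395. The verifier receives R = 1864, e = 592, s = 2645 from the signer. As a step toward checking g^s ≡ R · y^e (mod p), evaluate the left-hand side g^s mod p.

489

Squares mod 2803: 130^1≡130, 130^2≡82, 130^4≡1118, 130^8≡2589, 130^16≡948, 130^32≡1744, 130^64≡281, 130^128≡477, 130^256≡486, 130^512≡744, 130^1024≡1345, 130^2048≡1090
2645 = 2048 + 512 + 64 + 16 + 4 + 1, so 130^2645 ≡ 1090·744·281·948·1118·130 ≡ 489 (mod 2803)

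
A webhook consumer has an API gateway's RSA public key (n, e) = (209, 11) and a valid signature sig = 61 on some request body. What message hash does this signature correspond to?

149

sig^2 ≡ 61^2 = 3721 ≡ 168
sig^4 ≡ 168^2 = 28224 ≡ 9
sig^8 ≡ 9^2 = 81
11 = 8 + 2 + 1, so sig^11 ≡ 81·168·61 ≡ 149 (mod 209)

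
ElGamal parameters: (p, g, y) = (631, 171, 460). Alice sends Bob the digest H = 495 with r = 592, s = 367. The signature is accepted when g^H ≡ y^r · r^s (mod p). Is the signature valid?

invalid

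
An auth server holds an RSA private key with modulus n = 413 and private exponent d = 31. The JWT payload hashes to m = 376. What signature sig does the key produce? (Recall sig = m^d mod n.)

m^2 ≡ 376^2 = 141376 ≡ 130
m^4 ≡ 130^2 = 16900 ≡ 380
m^8 ≡ 380^2 = 144400 ≡ 263
m^16 ≡ 263^2 = 69169 ≡ 198
31 = 16 + 8 + 4 + 2 + 1, so m^31 ≡ 198·263·380·130·376 ≡ 12 (mod 413)

12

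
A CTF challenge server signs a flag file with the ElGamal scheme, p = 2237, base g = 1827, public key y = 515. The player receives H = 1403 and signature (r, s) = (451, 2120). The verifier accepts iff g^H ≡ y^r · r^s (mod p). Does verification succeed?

fails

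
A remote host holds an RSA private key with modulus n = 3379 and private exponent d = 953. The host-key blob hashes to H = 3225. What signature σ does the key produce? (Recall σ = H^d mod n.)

373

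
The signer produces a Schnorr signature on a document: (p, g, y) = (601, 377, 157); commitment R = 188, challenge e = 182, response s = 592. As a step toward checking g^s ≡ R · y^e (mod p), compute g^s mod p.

47

377^2 = 142129 ≡ 293
377^4 ≡ 293^2 = 85849 ≡ 507
377^8 ≡ 507^2 = 257049 ≡ 422
377^16 ≡ 422^2 = 178084 ≡ 188
377^32 ≡ 188^2 = 35344 ≡ 486
377^64 ≡ 486^2 = 236196 ≡ 3
377^128 ≡ 3^2 = 9
377^256 ≡ 9^2 = 81
377^512 ≡ 81^2 = 6561 ≡ 551
592 = 512 + 64 + 16, so 377^592 ≡ 551·3·188 ≡ 47 (mod 601)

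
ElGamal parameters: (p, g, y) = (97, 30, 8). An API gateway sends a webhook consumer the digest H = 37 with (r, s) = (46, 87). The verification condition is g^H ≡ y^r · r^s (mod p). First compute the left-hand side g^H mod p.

45

30^2 = 900 ≡ 27
30^4 ≡ 27^2 = 729 ≡ 50
30^8 ≡ 50^2 = 2500 ≡ 75
30^16 ≡ 75^2 = 5625 ≡ 96
30^32 ≡ 96^2 = 9216 ≡ 1
37 = 32 + 4 + 1, so 30^37 ≡ 1·50·30 ≡ 45 (mod 97)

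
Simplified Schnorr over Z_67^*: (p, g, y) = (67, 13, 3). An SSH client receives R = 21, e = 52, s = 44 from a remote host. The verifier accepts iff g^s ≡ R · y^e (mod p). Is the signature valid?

g^s mod p:
13^2 = 169 ≡ 35
13^4 ≡ 35^2 = 1225 ≡ 19
13^8 ≡ 19^2 = 361 ≡ 26
13^16 ≡ 26^2 = 676 ≡ 6
13^32 ≡ 6^2 = 36
44 = 32 + 8 + 4, so 13^44 ≡ 36·26·19 ≡ 29 (mod 67)
R · y^e mod p:
3^2 = 9
3^4 ≡ 9^2 = 81 ≡ 14
3^8 ≡ 14^2 = 196 ≡ 62
3^16 ≡ 62^2 = 3844 ≡ 25
3^32 ≡ 25^2 = 625 ≡ 22
52 = 32 + 16 + 4, so 3^52 ≡ 22·25·14 ≡ 62 (mod 67)
21·62 = 1302 ≡ 29 (mod 67)
29 ≡ 29 (mod 67); signature holds.

valid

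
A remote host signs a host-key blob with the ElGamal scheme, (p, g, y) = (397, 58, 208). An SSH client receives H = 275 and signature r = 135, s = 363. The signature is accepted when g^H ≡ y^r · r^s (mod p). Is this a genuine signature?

forged

Left side g^H mod p:
58^2 = 3364 ≡ 188
58^4 ≡ 188^2 = 35344 ≡ 11
58^8 ≡ 11^2 = 121
58^16 ≡ 121^2 = 14641 ≡ 349
58^32 ≡ 349^2 = 121801 ≡ 319
58^64 ≡ 319^2 = 101761 ≡ 129
58^128 ≡ 129^2 = 16641 ≡ 364
58^256 ≡ 364^2 = 132496 ≡ 295
275 = 256 + 16 + 2 + 1, so 58^275 ≡ 295·349·188·58 ≡ 203 (mod 397)
Right side y^r · r^s mod p:
208^2 = 43264 ≡ 388
208^4 ≡ 388^2 = 150544 ≡ 81
208^8 ≡ 81^2 = 6561 ≡ 209
208^16 ≡ 209^2 = 43681 ≡ 11
208^32 ≡ 11^2 = 121
208^64 ≡ 121^2 = 14641 ≡ 349
208^128 ≡ 349^2 = 121801 ≡ 319
135 = 128 + 4 + 2 + 1, so 208^135 ≡ 319·81·388·208 ≡ 269 (mod 397)
135^2 = 18225 ≡ 360
135^4 ≡ 360^2 = 129600 ≡ 178
135^8 ≡ 178^2 = 31684 ≡ 321
135^16 ≡ 321^2 = 103041 ≡ 218
135^32 ≡ 218^2 = 47524 ≡ 281
135^64 ≡ 281^2 = 78961 ≡ 355
135^128 ≡ 355^2 = 126025 ≡ 176
135^256 ≡ 176^2 = 30976 ≡ 10
363 = 256 + 64 + 32 + 8 + 2 + 1, so 135^363 ≡ 10·355·281·321·360·135 ≡ 157 (mod 397)
269·157 = 42233 ≡ 151 (mod 397)
203 ≠ 151, so verification fails.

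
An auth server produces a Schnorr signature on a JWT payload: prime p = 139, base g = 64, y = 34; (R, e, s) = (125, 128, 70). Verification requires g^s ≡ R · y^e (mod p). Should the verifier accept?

accept

g^s mod p:
64^2 = 4096 ≡ 65
64^4 ≡ 65^2 = 4225 ≡ 55
64^8 ≡ 55^2 = 3025 ≡ 106
64^16 ≡ 106^2 = 11236 ≡ 116
64^32 ≡ 116^2 = 13456 ≡ 112
64^64 ≡ 112^2 = 12544 ≡ 34
70 = 64 + 4 + 2, so 64^70 ≡ 34·55·65 ≡ 64 (mod 139)
R · y^e mod p:
34^2 = 1156 ≡ 44
34^4 ≡ 44^2 = 1936 ≡ 129
34^8 ≡ 129^2 = 16641 ≡ 100
34^16 ≡ 100^2 = 10000 ≡ 131
34^32 ≡ 131^2 = 17161 ≡ 64
34^64 ≡ 64^2 = 4096 ≡ 65
34^128 ≡ 65^2 = 4225 ≡ 55
125·55 = 6875 ≡ 64 (mod 139)
64 ≡ 64 (mod 139); signature holds.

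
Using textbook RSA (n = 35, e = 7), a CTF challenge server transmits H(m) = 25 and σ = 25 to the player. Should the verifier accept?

accept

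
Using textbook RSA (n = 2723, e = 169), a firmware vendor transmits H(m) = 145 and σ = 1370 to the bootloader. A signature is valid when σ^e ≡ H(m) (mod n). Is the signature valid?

σ^2 ≡ 1370^2 = 1876900 ≡ 753
σ^4 ≡ 753^2 = 567009 ≡ 625
σ^8 ≡ 625^2 = 390625 ≡ 1236
σ^16 ≡ 1236^2 = 1527696 ≡ 93
σ^32 ≡ 93^2 = 8649 ≡ 480
σ^64 ≡ 480^2 = 230400 ≡ 1668
σ^128 ≡ 1668^2 = 2782224 ≡ 2041
169 = 128 + 32 + 8 + 1, so σ^169 ≡ 2041·480·1236·1370 ≡ 145 (mod 2723)
Since 145 equals the digest 145, verification succeeds.

valid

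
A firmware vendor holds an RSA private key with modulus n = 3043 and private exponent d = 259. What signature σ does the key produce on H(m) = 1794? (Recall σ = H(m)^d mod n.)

236

(H(m))^2 ≡ 1794^2 = 3218436 ≡ 1985
(H(m))^4 ≡ 1985^2 = 3940225 ≡ 2583
(H(m))^8 ≡ 2583^2 = 6671889 ≡ 1633
(H(m))^16 ≡ 1633^2 = 2666689 ≡ 1021
(H(m))^32 ≡ 1021^2 = 1042441 ≡ 1735
(H(m))^64 ≡ 1735^2 = 3010225 ≡ 698
(H(m))^128 ≡ 698^2 = 487204 ≡ 324
(H(m))^256 ≡ 324^2 = 104976 ≡ 1514
259 = 256 + 2 + 1, so (H(m))^259 ≡ 1514·1985·1794 ≡ 236 (mod 3043)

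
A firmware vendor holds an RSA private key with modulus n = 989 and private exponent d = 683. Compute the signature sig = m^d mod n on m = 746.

332

m^2 ≡ 746^2 = 556516 ≡ 698
m^4 ≡ 698^2 = 487204 ≡ 616
m^8 ≡ 616^2 = 379456 ≡ 669
m^16 ≡ 669^2 = 447561 ≡ 533
m^32 ≡ 533^2 = 284089 ≡ 246
m^64 ≡ 246^2 = 60516 ≡ 187
m^128 ≡ 187^2 = 34969 ≡ 354
m^256 ≡ 354^2 = 125316 ≡ 702
m^512 ≡ 702^2 = 492804 ≡ 282
683 = 512 + 128 + 32 + 8 + 2 + 1, so m^683 ≡ 282·354·246·669·698·746 ≡ 332 (mod 989)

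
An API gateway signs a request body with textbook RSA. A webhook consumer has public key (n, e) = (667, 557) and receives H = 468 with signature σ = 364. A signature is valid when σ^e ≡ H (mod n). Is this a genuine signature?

σ^2 ≡ 364^2 = 132496 ≡ 430
σ^4 ≡ 430^2 = 184900 ≡ 141
σ^8 ≡ 141^2 = 19881 ≡ 538
σ^16 ≡ 538^2 = 289444 ≡ 633
σ^32 ≡ 633^2 = 400689 ≡ 489
σ^64 ≡ 489^2 = 239121 ≡ 335
σ^128 ≡ 335^2 = 112225 ≡ 169
σ^256 ≡ 169^2 = 28561 ≡ 547
σ^512 ≡ 547^2 = 299209 ≡ 393
557 = 512 + 32 + 8 + 4 + 1, so σ^557 ≡ 393·489·538·141·364 ≡ 199 (mod 667)
σ^557 mod 667 = 199, but H = 468.

forged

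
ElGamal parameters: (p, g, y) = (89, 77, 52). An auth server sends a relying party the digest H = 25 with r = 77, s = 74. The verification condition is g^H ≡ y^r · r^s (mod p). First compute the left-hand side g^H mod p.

77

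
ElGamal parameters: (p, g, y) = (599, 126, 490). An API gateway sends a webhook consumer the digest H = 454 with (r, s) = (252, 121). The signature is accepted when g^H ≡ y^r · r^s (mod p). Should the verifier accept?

reject

Left side g^H mod p:
Squares mod 599: 126^1≡126, 126^2≡302, 126^4≡156, 126^8≡376, 126^16≡12, 126^32≡144, 126^64≡370, 126^128≡328, 126^256≡363
454 = 256 + 128 + 64 + 4 + 2, so 126^454 ≡ 363·328·370·156·302 ≡ 296 (mod 599)
Right side y^r · r^s mod p:
Squares mod 599: 490^1≡490, 490^2≡500, 490^4≡217, 490^8≡367, 490^16≡513, 490^32≡208, 490^64≡136, 490^128≡526
252 = 128 + 64 + 32 + 16 + 8 + 4, so 490^252 ≡ 526·136·208·513·367·217 ≡ 342 (mod 599)
Squares mod 599: 252^1≡252, 252^2≡10, 252^4≡100, 252^8≡416, 252^16≡544, 252^32≡30, 252^64≡301
121 = 64 + 32 + 16 + 8 + 1, so 252^121 ≡ 301·30·544·416·252 ≡ 46 (mod 599)
342·46 = 15732 ≡ 158 (mod 599)
296 ≠ 158, so verification fails.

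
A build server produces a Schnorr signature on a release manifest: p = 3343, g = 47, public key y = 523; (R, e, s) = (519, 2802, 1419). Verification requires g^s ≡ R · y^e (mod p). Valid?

g^s mod p:
Squares mod 3343: 47^1≡47, 47^2≡2209, 47^4≡2244, 47^8≡978, 47^16≡386, 47^32≡1904, 47^64≡1404, 47^128≡2189, 47^256≡1202, 47^512≡628, 47^1024≡3253
1419 = 1024 + 256 + 128 + 8 + 2 + 1, so 47^1419 ≡ 3253·1202·2189·978·2209·47 ≡ 432 (mod 3343)
R · y^e mod p:
Squares mod 3343: 523^1≡523, 523^2≡2746, 523^4≡2051, 523^8≡1107, 523^16≡1911, 523^32≡1365, 523^64≡1174, 523^128≡960, 523^256≡2275, 523^512≡661, 523^1024≡2331, 523^2048≡1186
2802 = 2048 + 512 + 128 + 64 + 32 + 16 + 2, so 523^2802 ≡ 1186·661·960·1174·1365·1911·2746 ≡ 2339 (mod 3343)
519·2339 = 1213941 ≡ 432 (mod 3343)
432 ≡ 432 (mod 3343); signature holds.

yes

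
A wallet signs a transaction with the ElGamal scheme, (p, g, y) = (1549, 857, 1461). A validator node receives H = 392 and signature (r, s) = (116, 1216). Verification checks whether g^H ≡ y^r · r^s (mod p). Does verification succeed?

Left side g^H mod p:
Squares mod 1549: 857^1≡857, 857^2≡223, 857^4≡161, 857^8≡1137, 857^16≡903, 857^32≡635, 857^64≡485, 857^128≡1326, 857^256≡161
392 = 256 + 128 + 8, so 857^392 ≡ 161·1326·1137 ≡ 635 (mod 1549)
Right side y^r · r^s mod p:
Squares mod 1549: 1461^1≡1461, 1461^2≡1548, 1461^4≡1, 1461^8≡1, 1461^16≡1, 1461^32≡1, 1461^64≡1
116 = 64 + 32 + 16 + 4, so 1461^116 ≡ 1·1·1·1 ≡ 1 (mod 1549)
Squares mod 1549: 116^1≡116, 116^2≡1064, 116^4≡1326, 116^8≡161, 116^16≡1137, 116^32≡903, 116^64≡635, 116^128≡485, 116^256≡1326, 116^512≡161, 116^1024≡1137
1216 = 1024 + 128 + 64, so 116^1216 ≡ 1137·485·635 ≡ 635 (mod 1549)
1·635 = 635 ≡ 635 (mod 1549)
635 ≡ 635 (mod 1549), so the signature is genuine.

passes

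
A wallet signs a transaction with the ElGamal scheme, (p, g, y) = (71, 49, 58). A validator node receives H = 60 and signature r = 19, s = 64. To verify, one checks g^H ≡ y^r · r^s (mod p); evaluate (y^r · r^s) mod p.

48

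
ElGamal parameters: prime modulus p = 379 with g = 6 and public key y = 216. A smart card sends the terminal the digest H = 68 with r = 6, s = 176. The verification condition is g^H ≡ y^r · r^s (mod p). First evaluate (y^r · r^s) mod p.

196

216^6 mod 379 = 195
6^176 mod 379 = 139
y^r · r^s ≡ 195·139 = 27105 ≡ 196 (mod 379)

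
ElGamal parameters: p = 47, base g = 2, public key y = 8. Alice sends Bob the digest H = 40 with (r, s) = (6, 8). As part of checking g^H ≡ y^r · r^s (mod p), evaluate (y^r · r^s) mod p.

36

Squares mod 47: 8^1≡8, 8^2≡17, 8^4≡7
6 = 4 + 2, so 8^6 ≡ 7·17 ≡ 25 (mod 47)
Squares mod 47: 6^1≡6, 6^2≡36, 6^4≡27, 6^8≡24
6^8 ≡ 24 (mod 47)
y^r · r^s ≡ 25·24 = 600 ≡ 36 (mod 47)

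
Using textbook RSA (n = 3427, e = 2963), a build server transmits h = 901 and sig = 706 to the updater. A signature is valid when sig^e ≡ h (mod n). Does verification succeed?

fails

sig^2 ≡ 706^2 = 498436 ≡ 1521
sig^4 ≡ 1521^2 = 2313441 ≡ 216
sig^8 ≡ 216^2 = 46656 ≡ 2105
sig^16 ≡ 2105^2 = 4431025 ≡ 3341
sig^32 ≡ 3341^2 = 11162281 ≡ 542
sig^64 ≡ 542^2 = 293764 ≡ 2469
sig^128 ≡ 2469^2 = 6095961 ≡ 2755
sig^256 ≡ 2755^2 = 7590025 ≡ 2647
sig^512 ≡ 2647^2 = 7006609 ≡ 1821
sig^1024 ≡ 1821^2 = 3316041 ≡ 2132
sig^2048 ≡ 2132^2 = 4545424 ≡ 1222
2963 = 2048 + 512 + 256 + 128 + 16 + 2 + 1, so sig^2963 ≡ 1222·1821·2647·2755·3341·1521·706 ≡ 2516 (mod 3427)
sig^2963 mod 3427 = 2516, but h = 901.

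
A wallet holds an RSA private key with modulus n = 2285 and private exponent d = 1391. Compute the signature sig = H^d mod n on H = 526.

H^1391 mod 2285 = 1841

1841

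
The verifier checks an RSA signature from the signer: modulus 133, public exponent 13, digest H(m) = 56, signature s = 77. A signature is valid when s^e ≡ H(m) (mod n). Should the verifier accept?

s^2 ≡ 77^2 = 5929 ≡ 77
s^4 ≡ 77^2 = 5929 ≡ 77
s^8 ≡ 77^2 = 5929 ≡ 77
13 = 8 + 4 + 1, so s^13 ≡ 77·77·77 ≡ 77 (mod 133)
s^13 mod 133 = 77, but H(m) = 56.

reject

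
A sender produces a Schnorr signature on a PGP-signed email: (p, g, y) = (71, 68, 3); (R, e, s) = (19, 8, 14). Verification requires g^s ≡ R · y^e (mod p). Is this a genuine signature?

g^s mod p:
Squares mod 71: 68^1≡68, 68^2≡9, 68^4≡10, 68^8≡29
14 = 8 + 4 + 2, so 68^14 ≡ 29·10·9 ≡ 54 (mod 71)
R · y^e mod p:
Squares mod 71: 3^1≡3, 3^2≡9, 3^4≡10, 3^8≡29
3^8 ≡ 29 (mod 71)
19·29 = 551 ≡ 54 (mod 71)
54 ≡ 54 (mod 71); signature holds.

genuine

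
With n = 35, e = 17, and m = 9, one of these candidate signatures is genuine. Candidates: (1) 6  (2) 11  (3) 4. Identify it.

Candidate 1: Squares mod 35: 6^1≡6, 6^2≡1, 6^4≡1, 6^8≡1, 6^16≡1; 17 = 16 + 1, so 6^17 ≡ 1·6 ≡ 6 (mod 35)
Candidate 2: Squares mod 35: 11^1≡11, 11^2≡16, 11^4≡11, 11^8≡16, 11^16≡11; 17 = 16 + 1, so 11^17 ≡ 11·11 ≡ 16 (mod 35)
Candidate 3: Squares mod 35: 4^1≡4, 4^2≡16, 4^4≡11, 4^8≡16, 4^16≡11; 17 = 16 + 1, so 4^17 ≡ 11·4 ≡ 9 (mod 35)
  → matches m = 9

3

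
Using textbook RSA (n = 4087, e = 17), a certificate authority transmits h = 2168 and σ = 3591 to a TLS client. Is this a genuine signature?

σ^2 ≡ 3591^2 = 12895281 ≡ 796
σ^4 ≡ 796^2 = 633616 ≡ 131
σ^8 ≡ 131^2 = 17161 ≡ 813
σ^16 ≡ 813^2 = 660969 ≡ 2962
17 = 16 + 1, so σ^17 ≡ 2962·3591 ≡ 2168 (mod 4087)
2168 = h, so the signature checks out.

genuine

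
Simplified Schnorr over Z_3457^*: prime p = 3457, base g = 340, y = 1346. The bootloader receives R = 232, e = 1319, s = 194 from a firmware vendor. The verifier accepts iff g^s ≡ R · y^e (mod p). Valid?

yes

g^s mod p:
340^2 = 115600 ≡ 1519
340^4 ≡ 1519^2 = 2307361 ≡ 1542
340^8 ≡ 1542^2 = 2377764 ≡ 2805
340^16 ≡ 2805^2 = 7868025 ≡ 3350
340^32 ≡ 3350^2 = 11222500 ≡ 1078
340^64 ≡ 1078^2 = 1162084 ≡ 532
340^128 ≡ 532^2 = 283024 ≡ 3007
194 = 128 + 64 + 2, so 340^194 ≡ 3007·532·1519 ≡ 144 (mod 3457)
R · y^e mod p:
1346^2 = 1811716 ≡ 248
1346^4 ≡ 248^2 = 61504 ≡ 2735
1346^8 ≡ 2735^2 = 7480225 ≡ 2734
1346^16 ≡ 2734^2 = 7474756 ≡ 722
1346^32 ≡ 722^2 = 521284 ≡ 2734
1346^64 ≡ 2734^2 = 7474756 ≡ 722
1346^128 ≡ 722^2 = 521284 ≡ 2734
1346^256 ≡ 2734^2 = 7474756 ≡ 722
1346^512 ≡ 722^2 = 521284 ≡ 2734
1346^1024 ≡ 2734^2 = 7474756 ≡ 722
1319 = 1024 + 256 + 32 + 4 + 2 + 1, so 1346^1319 ≡ 722·722·2734·2735·248·1346 ≡ 3100 (mod 3457)
232·3100 = 719200 ≡ 144 (mod 3457)
144 ≡ 144 (mod 3457); signature holds.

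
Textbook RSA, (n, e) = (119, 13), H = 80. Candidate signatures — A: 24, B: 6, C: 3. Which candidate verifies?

Candidate A: 24^13 mod 119 = 108
Candidate B: 6^13 mod 119 = 27
Candidate C: 3^13 mod 119 = 80
  → matches H = 80

C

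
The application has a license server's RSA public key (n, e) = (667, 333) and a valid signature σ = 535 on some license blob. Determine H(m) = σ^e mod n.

584

σ^2 ≡ 535^2 = 286225 ≡ 82
σ^4 ≡ 82^2 = 6724 ≡ 54
σ^8 ≡ 54^2 = 2916 ≡ 248
σ^16 ≡ 248^2 = 61504 ≡ 140
σ^32 ≡ 140^2 = 19600 ≡ 257
σ^64 ≡ 257^2 = 66049 ≡ 16
σ^128 ≡ 16^2 = 256
σ^256 ≡ 256^2 = 65536 ≡ 170
333 = 256 + 64 + 8 + 4 + 1, so σ^333 ≡ 170·16·248·54·535 ≡ 584 (mod 667)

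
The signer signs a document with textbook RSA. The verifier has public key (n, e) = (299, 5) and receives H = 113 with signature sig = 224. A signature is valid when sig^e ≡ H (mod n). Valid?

yes

sig^5 mod 299 = 113
Since 113 equals the digest 113, verification succeeds.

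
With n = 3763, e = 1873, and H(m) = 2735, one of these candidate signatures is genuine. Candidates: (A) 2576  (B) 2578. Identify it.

A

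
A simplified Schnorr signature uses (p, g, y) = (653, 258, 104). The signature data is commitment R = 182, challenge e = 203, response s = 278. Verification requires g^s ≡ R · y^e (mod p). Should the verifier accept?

g^s mod p:
258^2 = 66564 ≡ 611
258^4 ≡ 611^2 = 373321 ≡ 458
258^8 ≡ 458^2 = 209764 ≡ 151
258^16 ≡ 151^2 = 22801 ≡ 599
258^32 ≡ 599^2 = 358801 ≡ 304
258^64 ≡ 304^2 = 92416 ≡ 343
258^128 ≡ 343^2 = 117649 ≡ 109
258^256 ≡ 109^2 = 11881 ≡ 127
278 = 256 + 16 + 4 + 2, so 258^278 ≡ 127·599·458·611 ≡ 122 (mod 653)
R · y^e mod p:
104^2 = 10816 ≡ 368
104^4 ≡ 368^2 = 135424 ≡ 253
104^8 ≡ 253^2 = 64009 ≡ 15
104^16 ≡ 15^2 = 225
104^32 ≡ 225^2 = 50625 ≡ 344
104^64 ≡ 344^2 = 118336 ≡ 143
104^128 ≡ 143^2 = 20449 ≡ 206
203 = 128 + 64 + 8 + 2 + 1, so 104^203 ≡ 206·143·15·368·104 ≡ 259 (mod 653)
182·259 = 47138 ≡ 122 (mod 653)
122 ≡ 122 (mod 653); signature holds.

accept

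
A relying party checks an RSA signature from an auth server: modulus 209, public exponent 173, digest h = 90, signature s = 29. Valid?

Squares mod 209: s^1≡29, s^2≡5, s^4≡25, s^8≡207, s^16≡4, s^32≡16, s^64≡47, s^128≡119
173 = 128 + 32 + 8 + 4 + 1, so s^173 ≡ 119·16·207·25·29 ≡ 90 (mod 209)
90 = h, so the signature checks out.

yes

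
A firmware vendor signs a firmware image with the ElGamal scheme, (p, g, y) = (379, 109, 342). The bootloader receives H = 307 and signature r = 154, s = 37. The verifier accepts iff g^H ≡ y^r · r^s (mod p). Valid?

Left side g^H mod p:
Squares mod 379: 109^1≡109, 109^2≡132, 109^4≡369, 109^8≡100, 109^16≡146, 109^32≡92, 109^64≡126, 109^128≡337, 109^256≡248
307 = 256 + 32 + 16 + 2 + 1, so 109^307 ≡ 248·92·146·132·109 ≡ 46 (mod 379)
Right side y^r · r^s mod p:
Squares mod 379: 342^1≡342, 342^2≡232, 342^4≡6, 342^8≡36, 342^16≡159, 342^32≡267, 342^64≡37, 342^128≡232
154 = 128 + 16 + 8 + 2, so 342^154 ≡ 232·159·36·232 ≡ 234 (mod 379)
Squares mod 379: 154^1≡154, 154^2≡218, 154^4≡149, 154^8≡219, 154^16≡207, 154^32≡22
37 = 32 + 4 + 1, so 154^37 ≡ 22·149·154 ≡ 363 (mod 379)
234·363 = 84942 ≡ 46 (mod 379)
46 ≡ 46 (mod 379), so the signature is genuine.

yes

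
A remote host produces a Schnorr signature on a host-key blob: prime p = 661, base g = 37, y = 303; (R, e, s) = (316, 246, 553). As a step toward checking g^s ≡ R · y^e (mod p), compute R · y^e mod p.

303^2 = 91809 ≡ 591
303^4 ≡ 591^2 = 349281 ≡ 273
303^8 ≡ 273^2 = 74529 ≡ 497
303^16 ≡ 497^2 = 247009 ≡ 456
303^32 ≡ 456^2 = 207936 ≡ 382
303^64 ≡ 382^2 = 145924 ≡ 504
303^128 ≡ 504^2 = 254016 ≡ 192
246 = 128 + 64 + 32 + 16 + 4 + 2, so 303^246 ≡ 192·504·382·456·273·591 ≡ 421 (mod 661)
R · y^e ≡ 316·421 = 133036 ≡ 175 (mod 661)

175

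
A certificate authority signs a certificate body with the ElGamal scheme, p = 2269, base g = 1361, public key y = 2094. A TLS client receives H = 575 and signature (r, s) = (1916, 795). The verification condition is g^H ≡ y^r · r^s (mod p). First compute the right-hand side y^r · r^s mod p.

2166

2094^2 = 4384836 ≡ 1128
2094^4 ≡ 1128^2 = 1272384 ≡ 1744
2094^8 ≡ 1744^2 = 3041536 ≡ 1076
2094^16 ≡ 1076^2 = 1157776 ≡ 586
2094^32 ≡ 586^2 = 343396 ≡ 777
2094^64 ≡ 777^2 = 603729 ≡ 175
2094^128 ≡ 175^2 = 30625 ≡ 1128
2094^256 ≡ 1128^2 = 1272384 ≡ 1744
2094^512 ≡ 1744^2 = 3041536 ≡ 1076
2094^1024 ≡ 1076^2 = 1157776 ≡ 586
1916 = 1024 + 512 + 256 + 64 + 32 + 16 + 8 + 4, so 2094^1916 ≡ 586·1076·1744·175·777·586·1076·1744 ≡ 1599 (mod 2269)
1916^2 = 3671056 ≡ 2083
1916^4 ≡ 2083^2 = 4338889 ≡ 561
1916^8 ≡ 561^2 = 314721 ≡ 1599
1916^16 ≡ 1599^2 = 2556801 ≡ 1907
1916^32 ≡ 1907^2 = 3636649 ≡ 1711
1916^64 ≡ 1711^2 = 2927521 ≡ 511
1916^128 ≡ 511^2 = 261121 ≡ 186
1916^256 ≡ 186^2 = 34596 ≡ 561
1916^512 ≡ 561^2 = 314721 ≡ 1599
795 = 512 + 256 + 16 + 8 + 2 + 1, so 1916^795 ≡ 1599·561·1907·1599·2083·1916 ≡ 1602 (mod 2269)
y^r · r^s ≡ 1599·1602 = 2561598 ≡ 2166 (mod 2269)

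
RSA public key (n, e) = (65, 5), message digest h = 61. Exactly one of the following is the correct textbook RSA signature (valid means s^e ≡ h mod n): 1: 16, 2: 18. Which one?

Candidate 1: 16^2 = 256 ≡ 61; 16^4 ≡ 61^2 = 3721 ≡ 16; 5 = 4 + 1, so 16^5 ≡ 16·16 ≡ 61 (mod 65)
  → matches h = 61
Candidate 2: 18^2 = 324 ≡ 64; 18^4 ≡ 64^2 = 4096 ≡ 1; 5 = 4 + 1, so 18^5 ≡ 1·18 ≡ 18 (mod 65)

1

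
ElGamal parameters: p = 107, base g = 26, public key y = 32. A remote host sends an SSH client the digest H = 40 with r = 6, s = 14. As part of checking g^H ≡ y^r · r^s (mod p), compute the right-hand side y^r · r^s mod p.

32^6 mod 107 = 34
6^14 mod 107 = 41
y^r · r^s ≡ 34·41 = 1394 ≡ 3 (mod 107)

3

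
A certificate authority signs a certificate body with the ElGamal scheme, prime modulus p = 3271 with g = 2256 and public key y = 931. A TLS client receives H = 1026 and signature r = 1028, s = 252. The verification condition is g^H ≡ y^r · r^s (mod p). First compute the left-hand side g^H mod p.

Squares mod 3271: 2256^1≡2256, 2256^2≡3131, 2256^4≡3245, 2256^8≡676, 2256^16≡2307, 2256^32≡332, 2256^64≡2281, 2256^128≡2071, 2256^256≡760, 2256^512≡1904, 2256^1024≡948
1026 = 1024 + 2, so 2256^1026 ≡ 948·3131 ≡ 1391 (mod 3271)

1391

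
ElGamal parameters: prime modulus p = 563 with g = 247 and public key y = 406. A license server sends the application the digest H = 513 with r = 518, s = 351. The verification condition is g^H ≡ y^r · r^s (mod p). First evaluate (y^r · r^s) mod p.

390

406^2 = 164836 ≡ 440
406^4 ≡ 440^2 = 193600 ≡ 491
406^8 ≡ 491^2 = 241081 ≡ 117
406^16 ≡ 117^2 = 13689 ≡ 177
406^32 ≡ 177^2 = 31329 ≡ 364
406^64 ≡ 364^2 = 132496 ≡ 191
406^128 ≡ 191^2 = 36481 ≡ 449
406^256 ≡ 449^2 = 201601 ≡ 47
406^512 ≡ 47^2 = 2209 ≡ 520
518 = 512 + 4 + 2, so 406^518 ≡ 520·491·440 ≡ 343 (mod 563)
518^2 = 268324 ≡ 336
518^4 ≡ 336^2 = 112896 ≡ 296
518^8 ≡ 296^2 = 87616 ≡ 351
518^16 ≡ 351^2 = 123201 ≡ 467
518^32 ≡ 467^2 = 218089 ≡ 208
518^64 ≡ 208^2 = 43264 ≡ 476
518^128 ≡ 476^2 = 226576 ≡ 250
518^256 ≡ 250^2 = 62500 ≡ 7
351 = 256 + 64 + 16 + 8 + 4 + 2 + 1, so 518^351 ≡ 7·476·467·351·296·336·518 ≡ 75 (mod 563)
y^r · r^s ≡ 343·75 = 25725 ≡ 390 (mod 563)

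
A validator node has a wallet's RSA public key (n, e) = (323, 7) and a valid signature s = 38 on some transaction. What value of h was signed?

285

s^2 ≡ 38^2 = 1444 ≡ 152
s^4 ≡ 152^2 = 23104 ≡ 171
7 = 4 + 2 + 1, so s^7 ≡ 171·152·38 ≡ 285 (mod 323)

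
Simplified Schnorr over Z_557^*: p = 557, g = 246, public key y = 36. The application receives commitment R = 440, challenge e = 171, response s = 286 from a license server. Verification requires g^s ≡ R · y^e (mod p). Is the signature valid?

g^s mod p:
246^2 = 60516 ≡ 360
246^4 ≡ 360^2 = 129600 ≡ 376
246^8 ≡ 376^2 = 141376 ≡ 455
246^16 ≡ 455^2 = 207025 ≡ 378
246^32 ≡ 378^2 = 142884 ≡ 292
246^64 ≡ 292^2 = 85264 ≡ 43
246^128 ≡ 43^2 = 1849 ≡ 178
246^256 ≡ 178^2 = 31684 ≡ 492
286 = 256 + 16 + 8 + 4 + 2, so 246^286 ≡ 492·378·455·376·360 ≡ 102 (mod 557)
R · y^e mod p:
36^2 = 1296 ≡ 182
36^4 ≡ 182^2 = 33124 ≡ 261
36^8 ≡ 261^2 = 68121 ≡ 167
36^16 ≡ 167^2 = 27889 ≡ 39
36^32 ≡ 39^2 = 1521 ≡ 407
36^64 ≡ 407^2 = 165649 ≡ 220
36^128 ≡ 220^2 = 48400 ≡ 498
171 = 128 + 32 + 8 + 2 + 1, so 36^171 ≡ 498·407·167·182·36 ≡ 407 (mod 557)
440·407 = 179080 ≡ 283 (mod 557)
102 ≠ 283; the check fails.

invalid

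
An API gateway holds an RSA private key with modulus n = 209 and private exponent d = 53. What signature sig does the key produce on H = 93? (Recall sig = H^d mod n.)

180

Squares mod 209: H^1≡93, H^2≡80, H^4≡130, H^8≡180, H^16≡5, H^32≡25
53 = 32 + 16 + 4 + 1, so H^53 ≡ 25·5·130·93 ≡ 180 (mod 209)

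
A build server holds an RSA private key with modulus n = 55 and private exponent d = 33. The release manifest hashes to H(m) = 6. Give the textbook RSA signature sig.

(H(m))^2 ≡ 6^2 = 36
(H(m))^4 ≡ 36^2 = 1296 ≡ 31
(H(m))^8 ≡ 31^2 = 961 ≡ 26
(H(m))^16 ≡ 26^2 = 676 ≡ 16
(H(m))^32 ≡ 16^2 = 256 ≡ 36
33 = 32 + 1, so (H(m))^33 ≡ 36·6 ≡ 51 (mod 55)

51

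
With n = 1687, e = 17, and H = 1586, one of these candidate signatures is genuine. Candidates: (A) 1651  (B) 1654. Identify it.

B

Candidate A: 1651^2 = 2725801 ≡ 1296; 1651^4 ≡ 1296^2 = 1679616 ≡ 1051; 1651^8 ≡ 1051^2 = 1104601 ≡ 1303; 1651^16 ≡ 1303^2 = 1697809 ≡ 687; 17 = 16 + 1, so 1651^17 ≡ 687·1651 ≡ 573 (mod 1687)
Candidate B: 1654^2 = 2735716 ≡ 1089; 1654^4 ≡ 1089^2 = 1185921 ≡ 1647; 1654^8 ≡ 1647^2 = 2712609 ≡ 1600; 1654^16 ≡ 1600^2 = 2560000 ≡ 821; 17 = 16 + 1, so 1654^17 ≡ 821·1654 ≡ 1586 (mod 1687)
  → matches H = 1586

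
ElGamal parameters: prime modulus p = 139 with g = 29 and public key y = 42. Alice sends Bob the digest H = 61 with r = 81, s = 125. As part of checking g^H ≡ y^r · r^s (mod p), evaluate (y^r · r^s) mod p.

11

42^2 = 1764 ≡ 96
42^4 ≡ 96^2 = 9216 ≡ 42
42^8 ≡ 42^2 = 1764 ≡ 96
42^16 ≡ 96^2 = 9216 ≡ 42
42^32 ≡ 42^2 = 1764 ≡ 96
42^64 ≡ 96^2 = 9216 ≡ 42
81 = 64 + 16 + 1, so 42^81 ≡ 42·42·42 ≡ 1 (mod 139)
81^2 = 6561 ≡ 28
81^4 ≡ 28^2 = 784 ≡ 89
81^8 ≡ 89^2 = 7921 ≡ 137
81^16 ≡ 137^2 = 18769 ≡ 4
81^32 ≡ 4^2 = 16
81^64 ≡ 16^2 = 256 ≡ 117
125 = 64 + 32 + 16 + 8 + 4 + 1, so 81^125 ≡ 117·16·4·137·89·81 ≡ 11 (mod 139)
y^r · r^s ≡ 1·11 = 11 ≡ 11 (mod 139)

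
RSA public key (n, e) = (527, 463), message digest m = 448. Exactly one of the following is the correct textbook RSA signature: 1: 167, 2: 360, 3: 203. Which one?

2

Candidate 1: Squares mod 527: 167^1≡167, 167^2≡485, 167^4≡183, 167^8≡288, 167^16≡205, 167^32≡392, 167^64≡307, 167^128≡443, 167^256≡205; 463 = 256 + 128 + 64 + 8 + 4 + 2 + 1, so 167^463 ≡ 205·443·307·288·183·485·167 ≡ 79 (mod 527)
Candidate 2: Squares mod 527: 360^1≡360, 360^2≡485, 360^4≡183, 360^8≡288, 360^16≡205, 360^32≡392, 360^64≡307, 360^128≡443, 360^256≡205; 463 = 256 + 128 + 64 + 8 + 4 + 2 + 1, so 360^463 ≡ 205·443·307·288·183·485·360 ≡ 448 (mod 527)
  → matches m = 448
Candidate 3: Squares mod 527: 203^1≡203, 203^2≡103, 203^4≡69, 203^8≡18, 203^16≡324, 203^32≡103, 203^64≡69, 203^128≡18, 203^256≡324; 463 = 256 + 128 + 64 + 8 + 4 + 2 + 1, so 203^463 ≡ 324·18·69·18·69·103·203 ≡ 220 (mod 527)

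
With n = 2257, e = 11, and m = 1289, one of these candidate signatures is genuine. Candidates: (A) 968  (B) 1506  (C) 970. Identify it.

A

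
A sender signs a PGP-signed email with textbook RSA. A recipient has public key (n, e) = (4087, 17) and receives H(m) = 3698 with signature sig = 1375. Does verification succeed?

fails

sig^2 ≡ 1375^2 = 1890625 ≡ 2431
sig^4 ≡ 2431^2 = 5909761 ≡ 4046
sig^8 ≡ 4046^2 = 16370116 ≡ 1681
sig^16 ≡ 1681^2 = 2825761 ≡ 1644
17 = 16 + 1, so sig^17 ≡ 1644·1375 ≡ 389 (mod 4087)
sig^17 mod 4087 = 389, but H(m) = 3698.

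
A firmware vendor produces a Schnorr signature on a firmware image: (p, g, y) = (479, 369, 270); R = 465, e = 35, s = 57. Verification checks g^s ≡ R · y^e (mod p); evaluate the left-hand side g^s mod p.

Squares mod 479: 369^1≡369, 369^2≡125, 369^4≡297, 369^8≡73, 369^16≡60, 369^32≡247
57 = 32 + 16 + 8 + 1, so 369^57 ≡ 247·60·73·369 ≡ 76 (mod 479)

76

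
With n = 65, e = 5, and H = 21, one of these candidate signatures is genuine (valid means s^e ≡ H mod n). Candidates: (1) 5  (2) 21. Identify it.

Candidate 1: 5^2 = 25; 5^4 ≡ 25^2 = 625 ≡ 40; 5 = 4 + 1, so 5^5 ≡ 40·5 ≡ 5 (mod 65)
Candidate 2: 21^2 = 441 ≡ 51; 21^4 ≡ 51^2 = 2601 ≡ 1; 5 = 4 + 1, so 21^5 ≡ 1·21 ≡ 21 (mod 65)
  → matches H = 21

2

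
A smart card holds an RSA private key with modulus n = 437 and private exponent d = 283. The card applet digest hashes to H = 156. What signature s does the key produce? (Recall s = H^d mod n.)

H^2 ≡ 156^2 = 24336 ≡ 301
H^4 ≡ 301^2 = 90601 ≡ 142
H^8 ≡ 142^2 = 20164 ≡ 62
H^16 ≡ 62^2 = 3844 ≡ 348
H^32 ≡ 348^2 = 121104 ≡ 55
H^64 ≡ 55^2 = 3025 ≡ 403
H^128 ≡ 403^2 = 162409 ≡ 282
H^256 ≡ 282^2 = 79524 ≡ 427
283 = 256 + 16 + 8 + 2 + 1, so H^283 ≡ 427·348·62·301·156 ≡ 85 (mod 437)

85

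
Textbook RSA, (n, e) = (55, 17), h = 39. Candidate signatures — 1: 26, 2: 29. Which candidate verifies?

2

Candidate 1: 26^2 = 676 ≡ 16; 26^4 ≡ 16^2 = 256 ≡ 36; 26^8 ≡ 36^2 = 1296 ≡ 31; 26^16 ≡ 31^2 = 961 ≡ 26; 17 = 16 + 1, so 26^17 ≡ 26·26 ≡ 16 (mod 55)
Candidate 2: 29^2 = 841 ≡ 16; 29^4 ≡ 16^2 = 256 ≡ 36; 29^8 ≡ 36^2 = 1296 ≡ 31; 29^16 ≡ 31^2 = 961 ≡ 26; 17 = 16 + 1, so 29^17 ≡ 26·29 ≡ 39 (mod 55)
  → matches h = 39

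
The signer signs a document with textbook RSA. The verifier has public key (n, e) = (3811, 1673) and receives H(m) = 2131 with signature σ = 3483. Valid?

yes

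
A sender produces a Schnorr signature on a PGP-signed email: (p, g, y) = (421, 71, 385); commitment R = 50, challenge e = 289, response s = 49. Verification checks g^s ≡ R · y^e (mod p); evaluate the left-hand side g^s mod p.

Squares mod 421: 71^1≡71, 71^2≡410, 71^4≡121, 71^8≡327, 71^16≡416, 71^32≡25
49 = 32 + 16 + 1, so 71^49 ≡ 25·416·71 ≡ 387 (mod 421)

387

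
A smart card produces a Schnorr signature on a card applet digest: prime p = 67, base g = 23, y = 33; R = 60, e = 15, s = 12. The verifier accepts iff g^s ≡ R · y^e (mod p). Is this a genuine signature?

forged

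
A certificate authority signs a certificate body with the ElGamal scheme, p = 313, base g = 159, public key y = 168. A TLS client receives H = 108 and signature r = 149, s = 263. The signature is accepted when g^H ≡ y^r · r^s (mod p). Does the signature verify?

Left side g^H mod p:
Squares mod 313: 159^1≡159, 159^2≡241, 159^4≡176, 159^8≡302, 159^16≡121, 159^32≡243, 159^64≡205
108 = 64 + 32 + 8 + 4, so 159^108 ≡ 205·243·302·176 ≡ 33 (mod 313)
Right side y^r · r^s mod p:
Squares mod 313: 168^1≡168, 168^2≡54, 168^4≡99, 168^8≡98, 168^16≡214, 168^32≡98, 168^64≡214, 168^128≡98
149 = 128 + 16 + 4 + 1, so 168^149 ≡ 98·214·99·168 ≡ 43 (mod 313)
Squares mod 313: 149^1≡149, 149^2≡291, 149^4≡171, 149^8≡132, 149^16≡209, 149^32≡174, 149^64≡228, 149^128≡26, 149^256≡50
263 = 256 + 4 + 2 + 1, so 149^263 ≡ 50·171·291·149 ≡ 59 (mod 313)
43·59 = 2537 ≡ 33 (mod 313)
33 ≡ 33 (mod 313), so the signature is genuine.

verifies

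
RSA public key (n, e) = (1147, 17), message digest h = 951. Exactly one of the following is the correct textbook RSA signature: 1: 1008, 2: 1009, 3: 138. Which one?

Candidate 1: 1008^17 mod 1147 = 70
Candidate 2: 1009^17 mod 1147 = 951
  → matches h = 951
Candidate 3: 138^17 mod 1147 = 196

2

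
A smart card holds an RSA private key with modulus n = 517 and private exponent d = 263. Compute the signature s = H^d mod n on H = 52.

270

H^2 ≡ 52^2 = 2704 ≡ 119
H^4 ≡ 119^2 = 14161 ≡ 202
H^8 ≡ 202^2 = 40804 ≡ 478
H^16 ≡ 478^2 = 228484 ≡ 487
H^32 ≡ 487^2 = 237169 ≡ 383
H^64 ≡ 383^2 = 146689 ≡ 378
H^128 ≡ 378^2 = 142884 ≡ 192
H^256 ≡ 192^2 = 36864 ≡ 157
263 = 256 + 4 + 2 + 1, so H^263 ≡ 157·202·119·52 ≡ 270 (mod 517)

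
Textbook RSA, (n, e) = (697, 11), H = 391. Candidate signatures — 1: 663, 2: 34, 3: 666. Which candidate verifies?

Candidate 1: Squares mod 697: 663^1≡663, 663^2≡459, 663^4≡187, 663^8≡119; 11 = 8 + 2 + 1, so 663^11 ≡ 119·459·663 ≡ 391 (mod 697)
  → matches H = 391
Candidate 2: Squares mod 697: 34^1≡34, 34^2≡459, 34^4≡187, 34^8≡119; 11 = 8 + 2 + 1, so 34^11 ≡ 119·459·34 ≡ 306 (mod 697)
Candidate 3: Squares mod 697: 666^1≡666, 666^2≡264, 666^4≡693, 666^8≡16; 11 = 8 + 2 + 1, so 666^11 ≡ 16·264·666 ≡ 92 (mod 697)

1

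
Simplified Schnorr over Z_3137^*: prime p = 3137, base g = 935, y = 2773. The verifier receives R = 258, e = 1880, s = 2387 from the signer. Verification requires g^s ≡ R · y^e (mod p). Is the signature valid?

g^s mod p:
935^2 = 874225 ≡ 2139
935^4 ≡ 2139^2 = 4575321 ≡ 1575
935^8 ≡ 1575^2 = 2480625 ≡ 2395
935^16 ≡ 2395^2 = 5736025 ≡ 1589
935^32 ≡ 1589^2 = 2524921 ≡ 2773
935^64 ≡ 2773^2 = 7689529 ≡ 742
935^128 ≡ 742^2 = 550564 ≡ 1589
935^256 ≡ 1589^2 = 2524921 ≡ 2773
935^512 ≡ 2773^2 = 7689529 ≡ 742
935^1024 ≡ 742^2 = 550564 ≡ 1589
935^2048 ≡ 1589^2 = 2524921 ≡ 2773
2387 = 2048 + 256 + 64 + 16 + 2 + 1, so 935^2387 ≡ 2773·2773·742·1589·2139·935 ≡ 645 (mod 3137)
R · y^e mod p:
2773^2 = 7689529 ≡ 742
2773^4 ≡ 742^2 = 550564 ≡ 1589
2773^8 ≡ 1589^2 = 2524921 ≡ 2773
2773^16 ≡ 2773^2 = 7689529 ≡ 742
2773^32 ≡ 742^2 = 550564 ≡ 1589
2773^64 ≡ 1589^2 = 2524921 ≡ 2773
2773^128 ≡ 2773^2 = 7689529 ≡ 742
2773^256 ≡ 742^2 = 550564 ≡ 1589
2773^512 ≡ 1589^2 = 2524921 ≡ 2773
2773^1024 ≡ 2773^2 = 7689529 ≡ 742
1880 = 1024 + 512 + 256 + 64 + 16 + 8, so 2773^1880 ≡ 742·2773·1589·2773·742·2773 ≡ 1589 (mod 3137)
258·1589 = 409962 ≡ 2152 (mod 3137)
645 ≠ 2152; the check fails.

invalid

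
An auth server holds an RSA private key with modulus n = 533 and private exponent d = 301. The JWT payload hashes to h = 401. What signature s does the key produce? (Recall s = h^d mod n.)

Squares mod 533: h^1≡401, h^2≡368, h^4≡42, h^8≡165, h^16≡42, h^32≡165, h^64≡42, h^128≡165, h^256≡42
301 = 256 + 32 + 8 + 4 + 1, so h^301 ≡ 42·165·165·42·401 ≡ 401 (mod 533)

401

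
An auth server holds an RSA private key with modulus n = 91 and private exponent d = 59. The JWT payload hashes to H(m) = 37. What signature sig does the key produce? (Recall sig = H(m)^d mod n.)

(H(m))^2 ≡ 37^2 = 1369 ≡ 4
(H(m))^4 ≡ 4^2 = 16
(H(m))^8 ≡ 16^2 = 256 ≡ 74
(H(m))^16 ≡ 74^2 = 5476 ≡ 16
(H(m))^32 ≡ 16^2 = 256 ≡ 74
59 = 32 + 16 + 8 + 2 + 1, so (H(m))^59 ≡ 74·16·74·4·37 ≡ 32 (mod 91)

32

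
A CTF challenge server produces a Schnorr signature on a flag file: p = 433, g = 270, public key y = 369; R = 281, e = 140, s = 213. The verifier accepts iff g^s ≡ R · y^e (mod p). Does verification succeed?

fails

g^s mod p:
270^2 = 72900 ≡ 156
270^4 ≡ 156^2 = 24336 ≡ 88
270^8 ≡ 88^2 = 7744 ≡ 383
270^16 ≡ 383^2 = 146689 ≡ 335
270^32 ≡ 335^2 = 112225 ≡ 78
270^64 ≡ 78^2 = 6084 ≡ 22
270^128 ≡ 22^2 = 484 ≡ 51
213 = 128 + 64 + 16 + 4 + 1, so 270^213 ≡ 51·22·335·88·270 ≡ 302 (mod 433)
R · y^e mod p:
369^2 = 136161 ≡ 199
369^4 ≡ 199^2 = 39601 ≡ 198
369^8 ≡ 198^2 = 39204 ≡ 234
369^16 ≡ 234^2 = 54756 ≡ 198
369^32 ≡ 198^2 = 39204 ≡ 234
369^64 ≡ 234^2 = 54756 ≡ 198
369^128 ≡ 198^2 = 39204 ≡ 234
140 = 128 + 8 + 4, so 369^140 ≡ 234·234·198 ≡ 234 (mod 433)
281·234 = 65754 ≡ 371 (mod 433)
302 ≠ 371; the check fails.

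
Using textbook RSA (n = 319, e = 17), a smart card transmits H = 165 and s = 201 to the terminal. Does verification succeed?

s^2 ≡ 201^2 = 40401 ≡ 207
s^4 ≡ 207^2 = 42849 ≡ 103
s^8 ≡ 103^2 = 10609 ≡ 82
s^16 ≡ 82^2 = 6724 ≡ 25
17 = 16 + 1, so s^17 ≡ 25·201 ≡ 240 (mod 319)
The recovered value 240 does not match the digest 165.

fails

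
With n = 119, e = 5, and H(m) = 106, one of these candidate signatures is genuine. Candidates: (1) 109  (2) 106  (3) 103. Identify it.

Candidate 1: Squares mod 119: 109^1≡109, 109^2≡100, 109^4≡4; 5 = 4 + 1, so 109^5 ≡ 4·109 ≡ 79 (mod 119)
Candidate 2: Squares mod 119: 106^1≡106, 106^2≡50, 106^4≡1; 5 = 4 + 1, so 106^5 ≡ 1·106 ≡ 106 (mod 119)
  → matches H(m) = 106
Candidate 3: Squares mod 119: 103^1≡103, 103^2≡18, 103^4≡86; 5 = 4 + 1, so 103^5 ≡ 86·103 ≡ 52 (mod 119)

2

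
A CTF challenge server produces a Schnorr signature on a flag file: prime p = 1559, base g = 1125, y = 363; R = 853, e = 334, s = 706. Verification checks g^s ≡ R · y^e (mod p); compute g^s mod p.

1125^2 = 1265625 ≡ 1276
1125^4 ≡ 1276^2 = 1628176 ≡ 580
1125^8 ≡ 580^2 = 336400 ≡ 1215
1125^16 ≡ 1215^2 = 1476225 ≡ 1411
1125^32 ≡ 1411^2 = 1990921 ≡ 78
1125^64 ≡ 78^2 = 6084 ≡ 1407
1125^128 ≡ 1407^2 = 1979649 ≡ 1278
1125^256 ≡ 1278^2 = 1633284 ≡ 1011
1125^512 ≡ 1011^2 = 1022121 ≡ 976
706 = 512 + 128 + 64 + 2, so 1125^706 ≡ 976·1278·1407·1276 ≡ 1219 (mod 1559)

1219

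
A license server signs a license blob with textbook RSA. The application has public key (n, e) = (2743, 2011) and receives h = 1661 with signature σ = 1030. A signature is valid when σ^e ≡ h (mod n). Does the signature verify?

does not verify

σ^2 ≡ 1030^2 = 1060900 ≡ 2102
σ^4 ≡ 2102^2 = 4418404 ≡ 2174
σ^8 ≡ 2174^2 = 4726276 ≡ 87
σ^16 ≡ 87^2 = 7569 ≡ 2083
σ^32 ≡ 2083^2 = 4338889 ≡ 2206
σ^64 ≡ 2206^2 = 4866436 ≡ 354
σ^128 ≡ 354^2 = 125316 ≡ 1881
σ^256 ≡ 1881^2 = 3538161 ≡ 2434
σ^512 ≡ 2434^2 = 5924356 ≡ 2219
σ^1024 ≡ 2219^2 = 4923961 ≡ 276
2011 = 1024 + 512 + 256 + 128 + 64 + 16 + 8 + 2 + 1, so σ^2011 ≡ 276·2219·2434·1881·354·2083·87·2102·1030 ≡ 1082 (mod 2743)
1082 ≠ 1661, so verification fails.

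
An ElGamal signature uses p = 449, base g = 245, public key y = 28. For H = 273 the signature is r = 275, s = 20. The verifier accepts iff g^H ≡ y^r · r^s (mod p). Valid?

no

Left side g^H mod p:
Squares mod 449: 245^1≡245, 245^2≡308, 245^4≡125, 245^8≡359, 245^16≡18, 245^32≡324, 245^64≡359, 245^128≡18, 245^256≡324
273 = 256 + 16 + 1, so 245^273 ≡ 324·18·245 ≡ 122 (mod 449)
Right side y^r · r^s mod p:
Squares mod 449: 28^1≡28, 28^2≡335, 28^4≡424, 28^8≡176, 28^16≡444, 28^32≡25, 28^64≡176, 28^128≡444, 28^256≡25
275 = 256 + 16 + 2 + 1, so 28^275 ≡ 25·444·335·28 ≡ 288 (mod 449)
Squares mod 449: 275^1≡275, 275^2≡193, 275^4≡431, 275^8≡324, 275^16≡359
20 = 16 + 4, so 275^20 ≡ 359·431 ≡ 273 (mod 449)
288·273 = 78624 ≡ 49 (mod 449)
122 ≠ 49, so verification fails.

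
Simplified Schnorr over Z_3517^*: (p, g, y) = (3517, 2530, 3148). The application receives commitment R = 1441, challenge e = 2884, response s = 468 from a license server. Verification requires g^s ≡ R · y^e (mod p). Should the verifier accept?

accept

g^s mod p:
2530^2 = 6400900 ≡ 3477
2530^4 ≡ 3477^2 = 12089529 ≡ 1600
2530^8 ≡ 1600^2 = 2560000 ≡ 3141
2530^16 ≡ 3141^2 = 9865881 ≡ 696
2530^32 ≡ 696^2 = 484416 ≡ 2587
2530^64 ≡ 2587^2 = 6692569 ≡ 3235
2530^128 ≡ 3235^2 = 10465225 ≡ 2150
2530^256 ≡ 2150^2 = 4622500 ≡ 1162
468 = 256 + 128 + 64 + 16 + 4, so 2530^468 ≡ 1162·2150·3235·696·1600 ≡ 398 (mod 3517)
R · y^e mod p:
3148^2 = 9909904 ≡ 2515
3148^4 ≡ 2515^2 = 6325225 ≡ 1659
3148^8 ≡ 1659^2 = 2752281 ≡ 1987
3148^16 ≡ 1987^2 = 3948169 ≡ 2095
3148^32 ≡ 2095^2 = 4389025 ≡ 3326
3148^64 ≡ 3326^2 = 11062276 ≡ 1311
3148^128 ≡ 1311^2 = 1718721 ≡ 2425
3148^256 ≡ 2425^2 = 5880625 ≡ 201
3148^512 ≡ 201^2 = 40401 ≡ 1714
3148^1024 ≡ 1714^2 = 2937796 ≡ 1101
3148^2048 ≡ 1101^2 = 1212201 ≡ 2353
2884 = 2048 + 512 + 256 + 64 + 4, so 3148^2884 ≡ 2353·1714·201·1311·1659 ≡ 1040 (mod 3517)
1441·1040 = 1498640 ≡ 398 (mod 3517)
398 ≡ 398 (mod 3517); signature holds.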